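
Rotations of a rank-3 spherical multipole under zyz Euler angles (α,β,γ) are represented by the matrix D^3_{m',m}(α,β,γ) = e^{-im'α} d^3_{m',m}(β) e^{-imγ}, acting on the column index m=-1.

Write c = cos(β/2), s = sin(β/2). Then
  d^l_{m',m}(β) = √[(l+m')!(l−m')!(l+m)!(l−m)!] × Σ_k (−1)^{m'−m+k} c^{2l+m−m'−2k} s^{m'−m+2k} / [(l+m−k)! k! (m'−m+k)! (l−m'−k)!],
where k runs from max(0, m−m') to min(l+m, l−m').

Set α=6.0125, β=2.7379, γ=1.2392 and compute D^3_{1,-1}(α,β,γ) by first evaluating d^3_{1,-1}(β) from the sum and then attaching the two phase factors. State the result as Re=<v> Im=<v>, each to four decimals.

Re=0.0364 Im=0.5962

First d^3_{1,-1}(β=2.7379), then the phase factors e^{-i(1)α} and e^{-i(-1)γ}:
c=cos(2.7379/2)=0.200479, s=sin(2.7379/2)=0.979698; N=√[24·2·2·24]=48.000000
The bounds max(0,m−m')=0 and min(l+m,l−m')=2 give 3 terms
  k=0: (−1)^2·48.0000/(8)·0.2005^4·0.9797^2 = +0.009303
  k=1: (−1)^3·48.0000/(6)·0.2005^2·0.9797^4 = -0.296207
  k=2: (−1)^4·48.0000/(48)·0.2005^0·0.9797^6 = +0.884206
d^3_{1,-1}(2.7379) = +0.009303 -0.296207 +0.884206 = +0.597302
Attach z-rotation phases: D = e^{-i(1)(6.0125)}·(+0.597302)·e^{-i(-1)(1.2392)} = +0.036360+0.596195i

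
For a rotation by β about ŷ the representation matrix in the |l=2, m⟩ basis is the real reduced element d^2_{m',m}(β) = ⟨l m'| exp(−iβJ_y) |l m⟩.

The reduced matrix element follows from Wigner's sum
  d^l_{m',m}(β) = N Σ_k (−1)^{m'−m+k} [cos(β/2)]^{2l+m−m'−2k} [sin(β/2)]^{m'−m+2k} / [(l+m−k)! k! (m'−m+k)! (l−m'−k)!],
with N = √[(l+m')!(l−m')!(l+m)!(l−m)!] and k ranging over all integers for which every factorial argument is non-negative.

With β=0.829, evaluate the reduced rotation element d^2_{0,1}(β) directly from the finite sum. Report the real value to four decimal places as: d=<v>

d^2_{0,1}(β=0.829) via Wigner's sum:
Half-angle: c=0.915318, s=0.402732. N=√(2·2·6·1)=4.898979
k: max(0,(1)−(0))=1 … min(2+(1),2−(0))=2
  k=1: (−1)^0·4.8990/(2)·0.9153^3·0.4027^1 = +0.756498
  k=2: (−1)^1·4.8990/(2)·0.9153^1·0.4027^3 = -0.146453
d^2_{0,1}(0.829) = +0.756498 -0.146453 = +0.610046

d=0.6100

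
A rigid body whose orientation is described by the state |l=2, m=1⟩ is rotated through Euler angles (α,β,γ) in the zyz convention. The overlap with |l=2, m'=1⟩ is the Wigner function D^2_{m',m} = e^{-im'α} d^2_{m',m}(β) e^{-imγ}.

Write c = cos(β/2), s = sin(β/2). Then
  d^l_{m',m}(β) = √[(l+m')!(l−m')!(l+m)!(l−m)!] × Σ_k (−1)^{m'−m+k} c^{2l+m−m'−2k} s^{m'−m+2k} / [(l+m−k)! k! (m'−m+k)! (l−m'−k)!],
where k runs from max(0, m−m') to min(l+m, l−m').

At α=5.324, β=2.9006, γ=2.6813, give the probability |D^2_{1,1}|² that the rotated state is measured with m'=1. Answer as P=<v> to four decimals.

D^2_{1,1}(5.324,2.9006,2.6813) = e^{-i·1·5.324}·d^2_{1,1}(2.9006)·e^{-i·1·2.6813}. Compute d first:
Half-angle: c=0.120205, s=0.992749. N=√(6·1·6·1)=6.000000
k: max(0,(1)−(1))=0 … min(2+(1),2−(1))=1
  k=0: (−1)^0·6.0000/(6)·0.1202^4·0.9927^0 = +0.000209
  k=1: (−1)^1·6.0000/(2)·0.1202^2·0.9927^2 = -0.042721
d^2_{1,1}(2.9006) = +0.000209 -0.042721 = -0.042513
|D^2_{1,1}|² = |d^2_{1,1}(β)|² = (-0.042513)² = 0.001807 (the z-rotation phases have unit modulus)

P=0.0018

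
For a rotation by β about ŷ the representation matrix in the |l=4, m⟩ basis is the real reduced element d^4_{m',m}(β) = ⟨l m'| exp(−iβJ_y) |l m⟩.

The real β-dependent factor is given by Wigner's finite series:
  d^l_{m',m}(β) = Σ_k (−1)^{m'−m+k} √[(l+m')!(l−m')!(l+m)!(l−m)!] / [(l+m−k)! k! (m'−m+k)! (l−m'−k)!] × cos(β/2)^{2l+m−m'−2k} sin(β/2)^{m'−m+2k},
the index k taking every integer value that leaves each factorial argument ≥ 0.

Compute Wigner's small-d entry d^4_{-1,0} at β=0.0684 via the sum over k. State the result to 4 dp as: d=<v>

d=0.1512

d^4_{-1,0}(β=0.0684) via Wigner's sum:
With c≡cos(β/2)=0.999415 and s≡sin(β/2)=0.034193, N=[6·120·24·24]^{1/2}=643.987578
k∈{1,2,3,4} keeps every argument non-negative
  k=1: (−1)^0·643.9876/(144)·0.9994^7·0.0342^1 = +0.152292
  k=2: (−1)^1·643.9876/(24)·0.9994^5·0.0342^3 = -0.001070
  k=3: (−1)^2·643.9876/(24)·0.9994^3·0.0342^5 = +0.000001
  k=4: (−1)^3·643.9876/(144)·0.9994^1·0.0342^7 = -0.000000
d^4_{-1,0}(0.0684) = +0.152292 -0.001070 +0.000001 -0.000000 = +0.151224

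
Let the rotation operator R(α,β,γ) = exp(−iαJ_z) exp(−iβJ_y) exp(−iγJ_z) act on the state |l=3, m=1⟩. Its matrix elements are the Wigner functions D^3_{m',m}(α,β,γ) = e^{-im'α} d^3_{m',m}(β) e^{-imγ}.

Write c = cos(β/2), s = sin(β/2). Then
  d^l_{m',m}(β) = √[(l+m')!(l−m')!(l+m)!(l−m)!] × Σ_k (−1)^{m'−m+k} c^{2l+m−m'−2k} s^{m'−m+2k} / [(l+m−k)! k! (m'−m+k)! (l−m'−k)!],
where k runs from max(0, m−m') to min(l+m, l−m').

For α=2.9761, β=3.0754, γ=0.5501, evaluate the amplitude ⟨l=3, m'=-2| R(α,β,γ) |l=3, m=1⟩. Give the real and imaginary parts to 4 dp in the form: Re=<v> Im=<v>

D^3_{-2,1}(2.9761,3.0754,0.5501) = e^{-i·-2·2.9761}·d^3_{-2,1}(3.0754)·e^{-i·1·0.5501}. Compute d first:
c=cos(3.0754/2)=0.033090, s=sin(3.0754/2)=0.999452; N=√[1·120·24·2]=75.894664
Admissible k: 3..4 (factorial args all ≥0)
  k=3: (−1)^0·75.8947/(12)·0.0331^3·0.9995^3 = +0.000229
  k=4: (−1)^1·75.8947/(24)·0.0331^1·0.9995^5 = -0.104354
d^3_{-2,1}(3.0754) = +0.000229 -0.104354 = -0.104126
Attach z-rotation phases: D = e^{-i(-2)(2.9761)}·(-0.104126)·e^{-i(1)(0.5501)} = -0.066257+0.080326i

Re=-0.0663 Im=0.0803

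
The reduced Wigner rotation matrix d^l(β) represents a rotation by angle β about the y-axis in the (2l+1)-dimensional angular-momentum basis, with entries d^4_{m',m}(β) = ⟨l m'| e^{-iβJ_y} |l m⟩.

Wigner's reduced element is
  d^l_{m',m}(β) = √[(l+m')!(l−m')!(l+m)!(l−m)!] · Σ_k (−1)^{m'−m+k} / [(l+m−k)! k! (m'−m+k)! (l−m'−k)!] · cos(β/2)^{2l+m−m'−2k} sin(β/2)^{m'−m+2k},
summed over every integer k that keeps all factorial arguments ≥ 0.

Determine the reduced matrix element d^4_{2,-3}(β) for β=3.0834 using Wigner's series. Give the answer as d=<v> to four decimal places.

d=0.1083

d^4_{2,-3}(β=3.0834) via Wigner's sum:
With c≡cos(β/2)=0.029092 and s≡sin(β/2)=0.999577, N=[720·2·1·5040]^{1/2}=2693.993318
Admissible k: 0..1 (factorial args all ≥0)
  k=0: (−1)^5·2693.9933/(240)·0.0291^3·0.9996^5 = -0.000276
  k=1: (−1)^6·2693.9933/(720)·0.0291^1·0.9996^7 = +0.108531
d^4_{2,-3}(3.0834) = -0.000276 +0.108531 = +0.108255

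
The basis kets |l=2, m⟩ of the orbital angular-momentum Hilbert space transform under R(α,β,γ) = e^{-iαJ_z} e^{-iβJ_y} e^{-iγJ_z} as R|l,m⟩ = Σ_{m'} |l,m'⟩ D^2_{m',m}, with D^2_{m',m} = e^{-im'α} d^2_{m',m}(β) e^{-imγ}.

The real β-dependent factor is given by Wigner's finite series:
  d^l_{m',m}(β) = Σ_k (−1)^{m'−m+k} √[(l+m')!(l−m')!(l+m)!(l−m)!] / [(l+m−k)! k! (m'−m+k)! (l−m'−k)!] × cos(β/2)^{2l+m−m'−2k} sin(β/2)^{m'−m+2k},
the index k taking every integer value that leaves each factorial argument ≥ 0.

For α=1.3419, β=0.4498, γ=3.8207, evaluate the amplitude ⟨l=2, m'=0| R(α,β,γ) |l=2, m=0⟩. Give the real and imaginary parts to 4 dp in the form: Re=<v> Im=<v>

First d^2_{0,0}(β=0.4498), then the phase factors e^{-i(0)α} and e^{-i(0)γ}:
Half-angle: c=0.974816, s=0.223009. N=√(2·2·2·2)=4.000000
k∈{0,1,2} keeps every argument non-negative
  k=0: (−1)^0·4.0000/(4)·0.9748^4·0.2230^0 = +0.903007
  k=1: (−1)^1·4.0000/(1)·0.9748^2·0.2230^2 = -0.189038
  k=2: (−1)^2·4.0000/(4)·0.9748^0·0.2230^4 = +0.002473
d^2_{0,0}(0.4498) = +0.903007 -0.189038 +0.002473 = +0.716442
Attach z-rotation phases: D = e^{-i(0)(1.3419)}·(+0.716442)·e^{-i(0)(3.8207)} = +0.716442+0.000000i

Re=0.7164 Im=0.0000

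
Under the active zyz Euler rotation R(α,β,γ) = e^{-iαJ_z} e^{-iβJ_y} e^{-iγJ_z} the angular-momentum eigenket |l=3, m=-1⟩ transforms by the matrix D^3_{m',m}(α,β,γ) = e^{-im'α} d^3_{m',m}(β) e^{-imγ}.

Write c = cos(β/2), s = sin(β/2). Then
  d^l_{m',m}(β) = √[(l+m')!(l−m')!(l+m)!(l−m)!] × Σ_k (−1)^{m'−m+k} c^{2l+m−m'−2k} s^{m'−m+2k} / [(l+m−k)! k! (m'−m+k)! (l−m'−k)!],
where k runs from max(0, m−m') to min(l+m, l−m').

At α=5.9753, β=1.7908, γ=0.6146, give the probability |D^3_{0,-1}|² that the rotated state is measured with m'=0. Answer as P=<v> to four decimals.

P=0.1037

D^3_{0,-1}(5.9753,1.7908,0.6146) = e^{-i·0·5.9753}·d^3_{0,-1}(1.7908)·e^{-i·-1·0.6146}. Compute d first:
With c≡cos(β/2)=0.625207 and s≡sin(β/2)=0.780459, N=[6·6·2·24]^{1/2}=41.569219
k∈{0,1,2} keeps every argument non-negative
  k=0: (−1)^1·41.5692/(12)·0.6252^5·0.7805^1 = -0.258261
  k=1: (−1)^2·41.5692/(4)·0.6252^3·0.7805^3 = +1.207351
  k=2: (−1)^3·41.5692/(12)·0.6252^1·0.7805^5 = -0.627141
d^3_{0,-1}(1.7908) = -0.258261 +1.207351 -0.627141 = +0.321948
|D^3_{0,-1}|² = |d^3_{0,-1}(β)|² = (+0.321948)² = 0.103651 (the z-rotation phases have unit modulus)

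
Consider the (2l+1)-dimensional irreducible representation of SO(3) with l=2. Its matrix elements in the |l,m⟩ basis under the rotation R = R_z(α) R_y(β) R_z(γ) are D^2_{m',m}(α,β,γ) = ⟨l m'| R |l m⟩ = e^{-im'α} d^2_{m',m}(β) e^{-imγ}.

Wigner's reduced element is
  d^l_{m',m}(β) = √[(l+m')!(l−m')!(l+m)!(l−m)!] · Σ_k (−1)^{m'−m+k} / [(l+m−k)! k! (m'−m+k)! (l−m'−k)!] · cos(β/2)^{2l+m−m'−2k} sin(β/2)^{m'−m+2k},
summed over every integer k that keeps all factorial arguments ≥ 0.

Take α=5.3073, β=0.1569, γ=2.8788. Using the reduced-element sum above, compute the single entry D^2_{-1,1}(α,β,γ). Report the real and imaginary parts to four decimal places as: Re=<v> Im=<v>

Re=-0.0138 Im=0.0120

D^2_{-1,1}(5.3073,0.1569,2.8788) = e^{-i·-1·5.3073}·d^2_{-1,1}(0.1569)·e^{-i·1·2.8788}. Compute d first:
Half-angle: c=0.996924, s=0.078370. N=√(1·6·6·1)=6.000000
The bounds max(0,m−m')=2 and min(l+m,l−m')=3 give 2 terms
  k=2: (−1)^0·6.0000/(2)·0.9969^2·0.0784^2 = +0.018312
  k=3: (−1)^1·6.0000/(6)·0.9969^0·0.0784^4 = -0.000038
d^2_{-1,1}(0.1569) = +0.018312 -0.000038 = +0.018274
Attach z-rotation phases: D = e^{-i(-1)(5.3073)}·(+0.018274)·e^{-i(1)(2.8788)} = -0.013822+0.011955i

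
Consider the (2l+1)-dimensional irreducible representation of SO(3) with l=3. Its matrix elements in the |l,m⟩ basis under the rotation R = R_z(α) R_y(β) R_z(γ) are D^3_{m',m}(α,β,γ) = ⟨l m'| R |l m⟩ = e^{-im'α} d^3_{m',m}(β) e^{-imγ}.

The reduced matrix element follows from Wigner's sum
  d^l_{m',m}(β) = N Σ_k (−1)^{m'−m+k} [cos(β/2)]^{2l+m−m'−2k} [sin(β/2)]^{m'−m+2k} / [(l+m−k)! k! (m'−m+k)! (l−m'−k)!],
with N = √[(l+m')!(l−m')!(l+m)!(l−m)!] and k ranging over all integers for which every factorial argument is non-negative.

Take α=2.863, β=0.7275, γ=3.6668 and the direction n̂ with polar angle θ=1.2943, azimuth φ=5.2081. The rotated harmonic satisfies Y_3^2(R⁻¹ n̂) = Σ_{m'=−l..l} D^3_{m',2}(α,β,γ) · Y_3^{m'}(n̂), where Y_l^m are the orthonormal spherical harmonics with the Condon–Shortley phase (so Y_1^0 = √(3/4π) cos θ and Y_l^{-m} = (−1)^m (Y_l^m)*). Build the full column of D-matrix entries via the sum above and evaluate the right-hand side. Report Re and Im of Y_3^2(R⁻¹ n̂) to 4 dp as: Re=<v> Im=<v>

Re=0.2037 Im=0.1152

Need the full column D^3_{m',2} for m'=−3..3 at α=2.863, β=0.7275, γ=3.6668.
cos(β/2)=0.934569, sin(β/2)=0.355781
d^3_{-3,2}: single k=5 term ⇒ +0.013050;  D = +0.004048+0.012406i
d^3_{-2,2}: k∈[4..5] ⇒ +0.069972 -0.002028 = +0.067944;  D = -0.002500-0.067898i
d^3_{-1,2}: k∈[3..4] ⇒ +0.232495 -0.016847 = +0.215648;  D = -0.051635+0.209375i
d^3_{0,2}: k∈[2..3] ⇒ +0.528899 -0.076651 = +0.452248;  D = +0.224863-0.392384i
d^3_{1,2}: k∈[1..2] ⇒ +0.802122 -0.232495 = +0.569627;  D = -0.408218+0.397282i
d^3_{2,2}: k∈[0..1] ⇒ +0.666298 -0.482817 = +0.183482;  D = +0.161612-0.086874i
d^3_{3,2}: single k=0 term ⇒ -0.621321;  D = +0.607064-0.132337i
Y_3^{m'}(θ=1.2943,φ=5.2081) and Σ D·Y over m':
  (+0.0040+0.0124i)·(-0.3702-0.0310i)  (-0.0025-0.0679i)·(-0.1414+0.2161i)  (-0.0516+0.2094i)·(-0.0928-0.1716i)  (+0.2249-0.3924i)·(-0.2677+0.0000i)  (-0.4082+0.3973i)·(+0.0928-0.1716i)  (+0.1616-0.0869i)·(-0.1414-0.2161i)  (+0.6071-0.1323i)·(+0.3702-0.0310i)
Y_3^2(R⁻¹ n̂) = +0.203720+0.115232i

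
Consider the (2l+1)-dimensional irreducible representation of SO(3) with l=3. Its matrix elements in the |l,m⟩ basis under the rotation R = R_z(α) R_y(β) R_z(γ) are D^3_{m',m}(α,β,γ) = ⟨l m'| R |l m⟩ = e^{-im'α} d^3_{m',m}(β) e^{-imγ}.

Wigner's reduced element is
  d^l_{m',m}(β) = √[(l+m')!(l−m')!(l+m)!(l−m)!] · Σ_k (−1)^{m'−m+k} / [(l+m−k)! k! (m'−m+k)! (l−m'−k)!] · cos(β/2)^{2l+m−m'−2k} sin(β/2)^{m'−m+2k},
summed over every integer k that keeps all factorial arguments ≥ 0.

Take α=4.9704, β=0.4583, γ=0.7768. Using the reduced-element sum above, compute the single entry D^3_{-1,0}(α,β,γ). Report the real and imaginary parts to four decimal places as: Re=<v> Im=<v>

Re=0.1477 Im=-0.5596

Split into d^3_{-1,0}(β=0.4583) × two z-phases.
With c≡cos(β/2)=0.973860 and s≡sin(β/2)=0.227150, N=[2·24·6·6]^{1/2}=41.569219
The bounds max(0,m−m')=1 and min(l+m,l−m')=3 give 3 terms
  k=1: (−1)^0·41.5692/(12)·0.9739^5·0.2271^1 = +0.689263
  k=2: (−1)^1·41.5692/(4)·0.9739^3·0.2271^3 = -0.112496
  k=3: (−1)^2·41.5692/(12)·0.9739^1·0.2271^5 = +0.002040
d^3_{-1,0}(0.4583) = +0.689263 -0.112496 +0.002040 = +0.578807
Attach z-rotation phases: D = e^{-i(-1)(4.9704)}·(+0.578807)·e^{-i(0)(0.7768)} = +0.147687-0.559648i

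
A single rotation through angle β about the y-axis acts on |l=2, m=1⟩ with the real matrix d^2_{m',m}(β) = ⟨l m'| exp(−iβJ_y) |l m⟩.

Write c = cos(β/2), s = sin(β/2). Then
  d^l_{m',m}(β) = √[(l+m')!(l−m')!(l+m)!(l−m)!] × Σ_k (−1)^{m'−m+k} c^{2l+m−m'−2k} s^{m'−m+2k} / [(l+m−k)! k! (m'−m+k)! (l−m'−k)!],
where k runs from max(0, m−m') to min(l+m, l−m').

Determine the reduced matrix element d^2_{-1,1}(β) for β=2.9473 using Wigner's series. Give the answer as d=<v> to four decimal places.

d^2_{-1,1}(β=2.9473) via Wigner's sum:
Half-angle: c=0.096994, s=0.995285. N=√(1·6·6·1)=6.000000
k: max(0,(1)−(-1))=2 … min(2+(1),2−(-1))=3
  k=2: (−1)^0·6.0000/(2)·0.0970^2·0.9953^2 = +0.027958
  k=3: (−1)^1·6.0000/(6)·0.0970^0·0.9953^4 = -0.981273
d^2_{-1,1}(2.9473) = +0.027958 -0.981273 = -0.953315

d=-0.9533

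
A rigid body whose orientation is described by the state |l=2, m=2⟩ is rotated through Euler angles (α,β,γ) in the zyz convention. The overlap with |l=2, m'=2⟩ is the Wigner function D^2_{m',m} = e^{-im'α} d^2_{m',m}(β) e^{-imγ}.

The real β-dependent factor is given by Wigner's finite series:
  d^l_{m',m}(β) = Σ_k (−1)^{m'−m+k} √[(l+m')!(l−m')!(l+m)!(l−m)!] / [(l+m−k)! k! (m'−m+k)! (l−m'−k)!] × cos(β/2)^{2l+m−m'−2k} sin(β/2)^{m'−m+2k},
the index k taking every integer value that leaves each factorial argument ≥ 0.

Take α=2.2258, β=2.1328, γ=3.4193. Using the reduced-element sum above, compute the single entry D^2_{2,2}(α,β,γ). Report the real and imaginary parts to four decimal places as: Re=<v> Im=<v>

Re=0.0158 Im=0.0522

First d^2_{2,2}(β=2.1328), then the phase factors e^{-i(2)α} and e^{-i(2)γ}:
With c≡cos(β/2)=0.483279 and s≡sin(β/2)=0.875466, N=[24·1·24·1]^{1/2}=24.000000
k∈{0} keeps every argument non-negative
  k=0: (−1)^0·24.0000/(24)·0.4833^4·0.8755^0 = +0.054550
d^2_{2,2}(2.1328) = +0.054550
D = (-0.257843+0.966187i)·(+0.054550)·(+0.849682-0.527296i) = +0.015840+0.052199i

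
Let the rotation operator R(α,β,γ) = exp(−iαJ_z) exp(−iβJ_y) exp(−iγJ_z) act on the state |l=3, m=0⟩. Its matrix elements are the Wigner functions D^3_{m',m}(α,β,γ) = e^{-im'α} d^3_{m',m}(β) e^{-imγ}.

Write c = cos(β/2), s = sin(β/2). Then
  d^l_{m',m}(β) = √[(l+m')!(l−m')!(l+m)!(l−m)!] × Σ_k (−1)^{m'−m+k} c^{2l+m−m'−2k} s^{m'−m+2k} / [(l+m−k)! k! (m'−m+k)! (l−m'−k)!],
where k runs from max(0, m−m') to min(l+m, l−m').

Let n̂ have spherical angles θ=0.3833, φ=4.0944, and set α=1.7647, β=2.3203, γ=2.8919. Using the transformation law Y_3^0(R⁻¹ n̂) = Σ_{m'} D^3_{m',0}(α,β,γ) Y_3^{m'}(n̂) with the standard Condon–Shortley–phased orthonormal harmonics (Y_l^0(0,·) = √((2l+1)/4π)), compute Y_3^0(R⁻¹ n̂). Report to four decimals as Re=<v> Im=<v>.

Need the full column D^3_{m',0} for m'=−3..3 at α=1.7647, β=2.3203, γ=2.8919.
cos(β/2)=0.399202, sin(β/2)=0.916863
d^3_{-3,0}: single k=3 term ⇒ +0.219284;  D = +0.120486-0.183217i
d^3_{-2,0}: k∈[2..3] ⇒ +0.116934 -0.616828 = -0.499894;  D = +0.462772+0.189040i
d^3_{-1,0}: k∈[1..3] ⇒ +0.032200 -0.509569 +0.895995 = +0.418626;  D = -0.080665+0.410781i
d^3_{0,0}: k∈[0..3] ⇒ +0.004047 -0.192142 +1.013551 -0.594055 = +0.231401;  D = +0.231401+0.000000i
d^3_{1,0}: k∈[0..2] ⇒ -0.032200 +0.509569 -0.895995 = -0.418626;  D = +0.080665+0.410781i
d^3_{2,0}: k∈[0..1] ⇒ +0.116934 -0.616828 = -0.499894;  D = +0.462772-0.189040i
d^3_{3,0}: single k=0 term ⇒ -0.219284;  D = -0.120486-0.183217i
Y_3^{m'}(θ=0.3833,φ=4.0944) and Σ D·Y over m':
  (+0.1205-0.1832i)·(+0.0210+0.0061i)  (+0.4628+0.1890i)·(-0.0436-0.1252i)  (-0.0807+0.4108i)·(-0.2311+0.3251i)  (+0.2314+0.0000i)·(+0.4502+0.0000i)  (+0.0807+0.4108i)·(+0.2311+0.3251i)  (+0.4628-0.1890i)·(-0.0436+0.1252i)  (-0.1205-0.1832i)·(-0.0210+0.0061i)
Y_3^0(R⁻¹ n̂) = -0.111368+0.000000i

Re=-0.1114 Im=0.0000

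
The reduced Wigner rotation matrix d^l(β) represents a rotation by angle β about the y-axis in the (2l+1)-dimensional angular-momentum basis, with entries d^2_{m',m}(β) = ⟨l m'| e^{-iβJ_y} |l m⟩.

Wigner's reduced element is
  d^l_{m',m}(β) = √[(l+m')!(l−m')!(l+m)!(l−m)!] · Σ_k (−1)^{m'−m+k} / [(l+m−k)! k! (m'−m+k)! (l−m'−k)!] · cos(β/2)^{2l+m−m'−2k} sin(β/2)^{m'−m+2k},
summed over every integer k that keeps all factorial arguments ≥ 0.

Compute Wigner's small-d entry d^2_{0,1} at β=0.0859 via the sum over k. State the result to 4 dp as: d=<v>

d=0.1047

d^2_{0,1}(β=0.0859) via Wigner's sum:
With c≡cos(β/2)=0.999078 and s≡sin(β/2)=0.042937, N=[2·2·6·1]^{1/2}=4.898979
Admissible k: 1..2 (factorial args all ≥0)
  k=1: (−1)^0·4.8990/(2)·0.9991^3·0.0429^1 = +0.104883
  k=2: (−1)^1·4.8990/(2)·0.9991^1·0.0429^3 = -0.000194
d^2_{0,1}(0.0859) = +0.104883 -0.000194 = +0.104689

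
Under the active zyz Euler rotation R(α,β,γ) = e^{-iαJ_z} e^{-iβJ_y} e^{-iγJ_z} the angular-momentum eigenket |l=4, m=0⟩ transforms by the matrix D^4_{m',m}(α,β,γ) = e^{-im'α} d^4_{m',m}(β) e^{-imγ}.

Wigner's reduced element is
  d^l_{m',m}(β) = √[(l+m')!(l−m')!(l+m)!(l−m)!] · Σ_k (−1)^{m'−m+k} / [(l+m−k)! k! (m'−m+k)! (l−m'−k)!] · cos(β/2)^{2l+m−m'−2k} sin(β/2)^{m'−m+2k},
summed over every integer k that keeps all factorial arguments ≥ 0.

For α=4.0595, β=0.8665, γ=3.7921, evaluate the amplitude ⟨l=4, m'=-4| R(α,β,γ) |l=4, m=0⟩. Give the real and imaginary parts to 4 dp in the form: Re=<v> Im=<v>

Re=-0.1522 Im=-0.0892

D^4_{-4,0}(4.0595,0.8665,3.7921) = e^{-i·-4·4.0595}·d^4_{-4,0}(0.8665)·e^{-i·0·3.7921}. Compute d first:
Half-angle: c=0.907606, s=0.419823. N=√(1·40320·24·24)=4819.161753
The bounds max(0,m−m')=4 and min(l+m,l−m')=4 give 1 term
  k=4: (−1)^0·4819.1618/(576)·0.9076^4·0.4198^4 = +0.176361
d^4_{-4,0}(0.8665) = +0.176361
Phases: e^{-i·(-4)·4.0595}=-0.862789-0.505565i, e^{-i·(0)·3.7921}=+1.000000+0.000000i ⇒ D=-0.152162-0.089162i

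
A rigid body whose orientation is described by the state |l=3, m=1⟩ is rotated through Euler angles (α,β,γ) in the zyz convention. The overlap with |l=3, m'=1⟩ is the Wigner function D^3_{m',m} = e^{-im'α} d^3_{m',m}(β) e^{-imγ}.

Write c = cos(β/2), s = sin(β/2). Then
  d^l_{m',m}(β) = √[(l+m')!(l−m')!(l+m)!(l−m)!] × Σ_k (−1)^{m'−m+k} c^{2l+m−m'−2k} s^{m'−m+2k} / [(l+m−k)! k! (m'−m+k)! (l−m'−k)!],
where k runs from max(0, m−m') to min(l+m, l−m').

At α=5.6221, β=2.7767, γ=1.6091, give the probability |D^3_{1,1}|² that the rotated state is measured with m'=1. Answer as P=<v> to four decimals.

P=0.0311

Split into d^3_{1,1}(β=2.7767) × two z-phases.
Half-angle: c=0.181436, s=0.983403. N=√(24·2·24·2)=48.000000
k∈{0,1,2} keeps every argument non-negative
  k=0: (−1)^0·48.0000/(48)·0.1814^6·0.9834^0 = +0.000036
  k=1: (−1)^1·48.0000/(6)·0.1814^4·0.9834^2 = -0.008384
  k=2: (−1)^2·48.0000/(8)·0.1814^2·0.9834^4 = +0.184724
d^3_{1,1}(2.7767) = +0.000036 -0.008384 +0.184724 = +0.176376
|D^3_{1,1}|² = |d^3_{1,1}(β)|² = (+0.176376)² = 0.031108 (the z-rotation phases have unit modulus)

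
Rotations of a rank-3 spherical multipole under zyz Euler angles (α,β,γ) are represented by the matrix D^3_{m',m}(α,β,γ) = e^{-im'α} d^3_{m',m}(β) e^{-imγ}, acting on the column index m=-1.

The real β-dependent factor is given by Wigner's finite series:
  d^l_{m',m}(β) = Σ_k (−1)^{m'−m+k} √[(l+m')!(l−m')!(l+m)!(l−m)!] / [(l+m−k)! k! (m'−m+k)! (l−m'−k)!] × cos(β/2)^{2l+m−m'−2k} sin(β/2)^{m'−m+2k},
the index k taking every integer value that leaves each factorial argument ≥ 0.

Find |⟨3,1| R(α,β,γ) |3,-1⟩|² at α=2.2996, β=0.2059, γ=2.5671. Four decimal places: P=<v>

P=0.0037

First d^3_{1,-1}(β=0.2059), then the phase factors e^{-i(1)α} and e^{-i(-1)γ}:
c=cos(0.2059/2)=0.994705, s=sin(0.2059/2)=0.102768; N=√[24·2·2·24]=48.000000
The bounds max(0,m−m')=0 and min(l+m,l−m')=2 give 3 terms
  k=0: (−1)^2·48.0000/(8)·0.9947^4·0.1028^2 = +0.062036
  k=1: (−1)^3·48.0000/(6)·0.9947^2·0.1028^4 = -0.000883
  k=2: (−1)^4·48.0000/(48)·0.9947^0·0.1028^6 = +0.000001
d^3_{1,-1}(0.2059) = +0.062036 -0.000883 +0.000001 = +0.061155
|D^3_{1,-1}|² = |d^3_{1,-1}(β)|² = (+0.061155)² = 0.003740 (the z-rotation phases have unit modulus)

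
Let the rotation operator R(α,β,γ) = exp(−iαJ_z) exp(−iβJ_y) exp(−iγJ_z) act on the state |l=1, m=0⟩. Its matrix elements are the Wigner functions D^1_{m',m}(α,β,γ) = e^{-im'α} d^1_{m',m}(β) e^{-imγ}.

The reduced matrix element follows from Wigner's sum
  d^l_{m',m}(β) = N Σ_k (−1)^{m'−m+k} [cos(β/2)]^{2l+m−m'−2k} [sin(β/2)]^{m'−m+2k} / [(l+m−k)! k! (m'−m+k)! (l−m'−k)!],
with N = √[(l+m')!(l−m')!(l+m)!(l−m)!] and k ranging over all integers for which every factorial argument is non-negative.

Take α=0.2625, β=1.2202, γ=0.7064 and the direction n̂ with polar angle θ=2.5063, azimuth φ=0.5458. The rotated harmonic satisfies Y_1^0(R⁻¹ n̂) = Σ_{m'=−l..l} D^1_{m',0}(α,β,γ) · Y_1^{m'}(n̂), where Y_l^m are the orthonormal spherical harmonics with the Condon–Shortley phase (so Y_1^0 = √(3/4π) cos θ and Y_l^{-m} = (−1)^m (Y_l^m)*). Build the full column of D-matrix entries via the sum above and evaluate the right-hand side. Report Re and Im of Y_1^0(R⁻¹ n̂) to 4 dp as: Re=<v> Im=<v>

Need the full column D^1_{m',0} for m'=−1..1 at α=0.2625, β=1.2202, γ=0.7064.
cos(β/2)=0.819591, sin(β/2)=0.572949
d^1_{-1,0}: single k=1 term ⇒ +0.664092;  D = +0.641343+0.172329i
d^1_{0,0}: k∈[0..1] ⇒ +0.671729 -0.328271 = +0.343458;  D = +0.343458+0.000000i
d^1_{1,0}: single k=0 term ⇒ -0.664092;  D = -0.641343+0.172329i
Y_1^{m'}(θ=2.5063,φ=0.5458) and Σ D·Y over m':
  (+0.6413+0.1723i)·(+0.1752-0.1064i)  (+0.3435+0.0000i)·(-0.3933+0.0000i)  (-0.6413+0.1723i)·(-0.1752-0.1064i)
Y_1^0(R⁻¹ n̂) = +0.126377+0.000000i

Re=0.1264 Im=0.0000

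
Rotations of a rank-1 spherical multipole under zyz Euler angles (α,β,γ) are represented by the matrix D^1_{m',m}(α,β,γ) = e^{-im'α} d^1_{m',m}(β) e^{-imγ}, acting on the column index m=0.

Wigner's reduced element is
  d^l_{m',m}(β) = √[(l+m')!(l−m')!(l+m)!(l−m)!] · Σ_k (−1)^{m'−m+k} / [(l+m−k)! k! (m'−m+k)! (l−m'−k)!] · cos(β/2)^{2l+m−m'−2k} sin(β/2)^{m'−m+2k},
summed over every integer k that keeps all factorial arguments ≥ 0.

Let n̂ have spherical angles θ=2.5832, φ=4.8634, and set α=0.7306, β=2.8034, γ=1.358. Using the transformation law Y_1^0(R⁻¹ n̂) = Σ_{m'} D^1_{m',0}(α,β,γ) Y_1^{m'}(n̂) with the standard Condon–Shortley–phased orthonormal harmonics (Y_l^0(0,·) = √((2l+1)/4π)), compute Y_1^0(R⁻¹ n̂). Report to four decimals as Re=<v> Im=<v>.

Re=0.3439 Im=0.0000

Need the full column D^1_{m',0} for m'=−1..1 at α=0.7306, β=2.8034, γ=1.358.
cos(β/2)=0.168292, sin(β/2)=0.985737
d^1_{-1,0}: single k=1 term ⇒ +0.234606;  D = +0.174728+0.156556i
d^1_{0,0}: k∈[0..1] ⇒ +0.028322 -0.971678 = -0.943356;  D = -0.943356+0.000000i
d^1_{1,0}: single k=0 term ⇒ -0.234606;  D = -0.174728+0.156556i
Y_1^{m'}(θ=2.5832,φ=4.8634) and Σ D·Y over m':
  (+0.1747+0.1566i)·(+0.0275+0.1810i)  (-0.9434+0.0000i)·(-0.4144+0.0000i)  (-0.1747+0.1566i)·(-0.0275+0.1810i)
Y_1^0(R⁻¹ n̂) = +0.343875+0.000000i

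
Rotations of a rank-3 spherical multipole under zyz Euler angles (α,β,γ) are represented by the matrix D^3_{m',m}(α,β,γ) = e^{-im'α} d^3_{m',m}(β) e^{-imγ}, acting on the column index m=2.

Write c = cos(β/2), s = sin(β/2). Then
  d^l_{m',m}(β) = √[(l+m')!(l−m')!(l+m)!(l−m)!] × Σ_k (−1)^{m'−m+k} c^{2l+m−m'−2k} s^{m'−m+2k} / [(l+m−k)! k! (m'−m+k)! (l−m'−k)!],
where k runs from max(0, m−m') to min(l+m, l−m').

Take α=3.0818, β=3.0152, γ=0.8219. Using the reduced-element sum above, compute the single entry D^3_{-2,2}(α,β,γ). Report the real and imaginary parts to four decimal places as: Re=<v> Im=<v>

D^3_{-2,2}(3.0818,3.0152,0.8219) = e^{-i·-2·3.0818}·d^3_{-2,2}(3.0152)·e^{-i·2·0.8219}. Compute d first:
c=cos(3.0152/2)=0.063154, s=sin(3.0152/2)=0.998004; N=√[1·120·120·1]=120.000000
k: max(0,(2)−(-2))=4 … min(3+(2),3−(-2))=5
  k=4: (−1)^0·120.0000/(24)·0.0632^2·0.9980^4 = +0.019784
  k=5: (−1)^1·120.0000/(120)·0.0632^0·0.9980^6 = -0.988082
d^3_{-2,2}(3.0152) = +0.019784 -0.988082 = -0.968299
Phases: e^{-i·(-2)·3.0818}=+0.992858-0.119300i, e^{-i·(2)·0.8219}=-0.072939-0.997336i ⇒ D=+0.185333+0.950397i

Re=0.1853 Im=0.9504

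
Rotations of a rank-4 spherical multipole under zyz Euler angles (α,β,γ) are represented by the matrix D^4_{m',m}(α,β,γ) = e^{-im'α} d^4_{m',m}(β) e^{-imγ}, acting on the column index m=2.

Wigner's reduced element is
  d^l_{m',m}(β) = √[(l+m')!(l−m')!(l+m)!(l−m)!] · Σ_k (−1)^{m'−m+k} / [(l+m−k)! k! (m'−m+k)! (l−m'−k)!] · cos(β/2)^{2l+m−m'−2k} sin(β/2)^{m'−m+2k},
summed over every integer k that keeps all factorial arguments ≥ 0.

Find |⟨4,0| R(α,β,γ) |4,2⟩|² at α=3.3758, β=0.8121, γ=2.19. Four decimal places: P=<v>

D^4_{0,2}(3.3758,0.8121,2.19) = e^{-i·0·3.3758}·d^4_{0,2}(0.8121)·e^{-i·2·2.19}. Compute d first:
Half-angle: c=0.918688, s=0.394984. N=√(24·24·720·2)=910.735966
k∈{2,3,4} keeps every argument non-negative
  k=2: (−1)^0·910.7360/(96)·0.9187^6·0.3950^2 = +0.889791
  k=3: (−1)^1·910.7360/(36)·0.9187^4·0.3950^4 = -0.438610
  k=4: (−1)^2·910.7360/(96)·0.9187^2·0.3950^6 = +0.030404
d^4_{0,2}(0.8121) = +0.889791 -0.438610 +0.030404 = +0.481585
|D^4_{0,2}|² = |d^4_{0,2}(β)|² = (+0.481585)² = 0.231924 (the z-rotation phases have unit modulus)

P=0.2319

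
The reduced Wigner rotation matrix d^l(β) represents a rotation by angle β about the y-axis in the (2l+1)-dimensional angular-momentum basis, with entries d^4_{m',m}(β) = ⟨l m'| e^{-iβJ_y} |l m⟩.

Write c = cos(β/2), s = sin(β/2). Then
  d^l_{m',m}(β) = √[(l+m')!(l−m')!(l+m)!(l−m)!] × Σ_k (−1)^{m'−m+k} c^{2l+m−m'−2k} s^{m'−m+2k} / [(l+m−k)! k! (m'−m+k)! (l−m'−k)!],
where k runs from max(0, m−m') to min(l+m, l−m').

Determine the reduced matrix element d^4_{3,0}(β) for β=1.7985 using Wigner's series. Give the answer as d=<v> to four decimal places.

d=0.3087

d^4_{3,0}(β=1.7985) via Wigner's sum:
Half-angle: c=0.622197, s=0.782860. N=√(5040·1·24·24)=1703.830978
The bounds max(0,m−m')=0 and min(l+m,l−m')=1 give 2 terms
  k=0: (−1)^3·1703.8310/(144)·0.6222^5·0.7829^3 = -0.529368
  k=1: (−1)^4·1703.8310/(144)·0.6222^3·0.7829^5 = +0.838051
d^4_{3,0}(1.7985) = -0.529368 +0.838051 = +0.308683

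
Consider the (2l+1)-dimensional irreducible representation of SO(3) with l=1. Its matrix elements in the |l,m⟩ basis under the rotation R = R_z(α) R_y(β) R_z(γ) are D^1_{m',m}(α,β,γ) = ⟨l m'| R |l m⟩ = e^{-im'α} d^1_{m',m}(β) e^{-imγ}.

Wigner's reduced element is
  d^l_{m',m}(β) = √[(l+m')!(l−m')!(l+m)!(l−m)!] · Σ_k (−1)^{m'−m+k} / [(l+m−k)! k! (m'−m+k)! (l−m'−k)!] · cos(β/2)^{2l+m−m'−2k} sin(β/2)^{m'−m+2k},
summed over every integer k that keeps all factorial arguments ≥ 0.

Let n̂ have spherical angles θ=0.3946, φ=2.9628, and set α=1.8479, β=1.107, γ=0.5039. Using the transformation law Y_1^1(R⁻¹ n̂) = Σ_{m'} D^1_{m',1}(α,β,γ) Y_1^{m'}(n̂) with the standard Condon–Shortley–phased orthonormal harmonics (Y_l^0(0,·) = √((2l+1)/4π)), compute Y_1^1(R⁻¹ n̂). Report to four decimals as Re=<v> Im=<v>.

Need the full column D^1_{m',1} for m'=−1..1 at α=1.8479, β=1.107, γ=0.5039.
cos(β/2)=0.850690, sin(β/2)=0.525668
d^1_{-1,1}: single k=2 term ⇒ +0.276327;  D = +0.062134+0.269250i
d^1_{0,1}: single k=1 term ⇒ +0.632408;  D = +0.553804-0.305355i
d^1_{1,1}: single k=0 term ⇒ +0.723673;  D = -0.509461-0.513958i
Y_1^{m'}(θ=0.3946,φ=2.9628) and Σ D·Y over m':
  (+0.0621+0.2693i)·(-0.1307-0.0236i)  (+0.5538-0.3054i)·(+0.4511+0.0000i)  (-0.5095-0.5140i)·(+0.1307-0.0236i)
Y_1^1(R⁻¹ n̂) = +0.169305-0.229534i

Re=0.1693 Im=-0.2295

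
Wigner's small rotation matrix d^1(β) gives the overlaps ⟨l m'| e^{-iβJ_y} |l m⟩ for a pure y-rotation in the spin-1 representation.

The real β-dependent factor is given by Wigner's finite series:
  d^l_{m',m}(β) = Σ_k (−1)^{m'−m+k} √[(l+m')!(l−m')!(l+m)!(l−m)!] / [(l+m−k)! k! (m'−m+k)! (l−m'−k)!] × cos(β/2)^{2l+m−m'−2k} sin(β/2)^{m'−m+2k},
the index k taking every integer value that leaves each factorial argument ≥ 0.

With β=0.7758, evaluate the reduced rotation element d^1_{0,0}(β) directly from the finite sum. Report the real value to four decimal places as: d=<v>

d=0.7139

d^1_{0,0}(β=0.7758) via Wigner's sum:
Half-angle: c=0.925705, s=0.378245. N=√(1·1·1·1)=1.000000
k∈{0,1} keeps every argument non-negative
  k=0: (−1)^0·1.0000/(1)·0.9257^2·0.3782^0 = +0.856931
  k=1: (−1)^1·1.0000/(1)·0.9257^0·0.3782^2 = -0.143069
d^1_{0,0}(0.7758) = +0.856931 -0.143069 = +0.713861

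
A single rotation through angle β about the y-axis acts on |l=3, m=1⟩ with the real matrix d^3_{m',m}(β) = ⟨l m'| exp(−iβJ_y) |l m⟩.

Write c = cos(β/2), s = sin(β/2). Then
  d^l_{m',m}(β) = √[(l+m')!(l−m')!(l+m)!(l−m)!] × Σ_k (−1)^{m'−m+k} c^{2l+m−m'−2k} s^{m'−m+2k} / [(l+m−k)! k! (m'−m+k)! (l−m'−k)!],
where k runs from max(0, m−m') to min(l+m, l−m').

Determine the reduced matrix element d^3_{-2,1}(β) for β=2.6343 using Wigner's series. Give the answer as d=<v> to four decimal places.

d^3_{-2,1}(β=2.6343) via Wigner's sum:
Half-angle: c=0.250935, s=0.968004. N=√(1·120·24·2)=75.894664
The bounds max(0,m−m')=3 and min(l+m,l−m')=4 give 2 terms
  k=3: (−1)^0·75.8947/(12)·0.2509^3·0.9680^3 = +0.090646
  k=4: (−1)^1·75.8947/(24)·0.2509^1·0.9680^5 = -0.674446
d^3_{-2,1}(2.6343) = +0.090646 -0.674446 = -0.583800

d=-0.5838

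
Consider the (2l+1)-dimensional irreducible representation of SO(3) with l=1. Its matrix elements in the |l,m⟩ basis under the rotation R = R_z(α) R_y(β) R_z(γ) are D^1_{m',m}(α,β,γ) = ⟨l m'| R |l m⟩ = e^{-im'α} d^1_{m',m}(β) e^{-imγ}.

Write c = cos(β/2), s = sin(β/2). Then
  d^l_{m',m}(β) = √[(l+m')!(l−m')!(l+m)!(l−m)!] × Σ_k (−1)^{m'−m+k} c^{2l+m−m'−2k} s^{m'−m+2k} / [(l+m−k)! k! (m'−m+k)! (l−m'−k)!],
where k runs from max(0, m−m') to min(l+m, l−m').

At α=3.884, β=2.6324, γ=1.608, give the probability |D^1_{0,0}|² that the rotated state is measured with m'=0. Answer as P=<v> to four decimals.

P=0.7624

D^1_{0,0}(3.884,2.6324,1.608) = e^{-i·0·3.884}·d^1_{0,0}(2.6324)·e^{-i·0·1.608}. Compute d first:
With c≡cos(β/2)=0.251855 and s≡sin(β/2)=0.967765, N=[1·1·1·1]^{1/2}=1.000000
k∈{0,1} keeps every argument non-negative
  k=0: (−1)^0·1.0000/(1)·0.2519^2·0.9678^0 = +0.063431
  k=1: (−1)^1·1.0000/(1)·0.2519^0·0.9678^2 = -0.936569
d^1_{0,0}(2.6324) = +0.063431 -0.936569 = -0.873138
|D^1_{0,0}|² = |d^1_{0,0}(β)|² = (-0.873138)² = 0.762371 (the z-rotation phases have unit modulus)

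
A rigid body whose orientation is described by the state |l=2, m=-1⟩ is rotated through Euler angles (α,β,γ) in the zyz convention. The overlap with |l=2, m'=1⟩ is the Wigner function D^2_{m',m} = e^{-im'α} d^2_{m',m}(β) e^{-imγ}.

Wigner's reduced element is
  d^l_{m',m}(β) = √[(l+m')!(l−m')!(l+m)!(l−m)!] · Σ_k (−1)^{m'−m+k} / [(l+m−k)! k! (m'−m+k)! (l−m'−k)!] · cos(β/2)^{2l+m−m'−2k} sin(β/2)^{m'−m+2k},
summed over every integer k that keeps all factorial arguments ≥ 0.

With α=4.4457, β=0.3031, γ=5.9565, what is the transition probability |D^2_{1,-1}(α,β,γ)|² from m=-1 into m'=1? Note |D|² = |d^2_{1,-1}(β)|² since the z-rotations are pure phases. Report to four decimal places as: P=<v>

P=0.0044

First d^2_{1,-1}(β=0.3031), then the phase factors e^{-i(1)α} and e^{-i(-1)γ}:
Half-angle: c=0.988538, s=0.150971. N=√(6·1·1·6)=6.000000
Admissible k: 0..1 (factorial args all ≥0)
  k=0: (−1)^2·6.0000/(2)·0.9885^2·0.1510^2 = +0.066818
  k=1: (−1)^3·6.0000/(6)·0.9885^0·0.1510^4 = -0.000519
d^2_{1,-1}(0.3031) = +0.066818 -0.000519 = +0.066298
|D^2_{1,-1}|² = |d^2_{1,-1}(β)|² = (+0.066298)² = 0.004395 (the z-rotation phases have unit modulus)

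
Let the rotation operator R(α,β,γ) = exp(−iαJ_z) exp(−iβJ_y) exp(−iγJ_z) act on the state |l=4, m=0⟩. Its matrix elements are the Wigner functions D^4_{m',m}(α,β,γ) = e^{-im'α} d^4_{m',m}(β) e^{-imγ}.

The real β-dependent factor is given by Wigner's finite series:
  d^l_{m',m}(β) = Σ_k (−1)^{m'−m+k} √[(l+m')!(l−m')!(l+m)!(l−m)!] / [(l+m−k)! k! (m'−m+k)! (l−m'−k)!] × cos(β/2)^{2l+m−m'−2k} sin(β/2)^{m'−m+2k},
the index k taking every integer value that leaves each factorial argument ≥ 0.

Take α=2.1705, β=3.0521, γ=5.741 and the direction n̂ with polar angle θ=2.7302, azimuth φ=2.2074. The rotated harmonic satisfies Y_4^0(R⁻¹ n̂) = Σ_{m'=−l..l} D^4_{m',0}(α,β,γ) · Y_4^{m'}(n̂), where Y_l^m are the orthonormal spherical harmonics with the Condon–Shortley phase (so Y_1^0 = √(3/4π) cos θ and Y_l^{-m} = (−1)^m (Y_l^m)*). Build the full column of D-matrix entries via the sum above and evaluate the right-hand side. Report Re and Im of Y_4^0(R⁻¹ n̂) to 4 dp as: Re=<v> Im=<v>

Need the full column D^4_{m',0} for m'=−4..4 at α=2.1705, β=3.0521, γ=5.741.
cos(β/2)=0.044731, sin(β/2)=0.998999
d^4_{-4,0}: single k=4 term ⇒ +0.000033;  D = -0.000025+0.000023i
d^4_{-3,0}: k∈[3..4] ⇒ +0.000002 -0.001054 = -0.001052;  D = -0.001024-0.000238i
d^4_{-2,0}: k∈[2..4] ⇒ +0.000000 -0.000101 +0.018868 = +0.018768;  D = -0.006811-0.017488i
d^4_{-1,0}: k∈[1..4] ⇒ +0.000000 -0.000005 +0.002390 -0.198647 = -0.196263;  D = +0.110770-0.162015i
d^4_{0,0}: k∈[0..4] ⇒ +0.000000 -0.000000 +0.000144 -0.031823 +0.992020 = +0.960341;  D = +0.960341+0.000000i
d^4_{1,0}: k∈[0..3] ⇒ -0.000000 +0.000005 -0.002390 +0.198647 = +0.196263;  D = -0.110770-0.162015i
d^4_{2,0}: k∈[0..2] ⇒ +0.000000 -0.000101 +0.018868 = +0.018768;  D = -0.006811+0.017488i
d^4_{3,0}: k∈[0..1] ⇒ -0.000002 +0.001054 = +0.001052;  D = +0.001024-0.000238i
d^4_{4,0}: single k=0 term ⇒ +0.000033;  D = -0.000025-0.000023i
Y_4^{m'}(θ=2.7302,φ=2.2074) and Σ D·Y over m':
  (-0.0000+0.0000i)·(-0.0094-0.0063i)  (-0.0010-0.0002i)·(-0.0692+0.0244i)  (-0.0068-0.0175i)·(-0.0766+0.2496i)  (+0.1108-0.1620i)·(+0.2969+0.4017i)  (+0.9603+0.0000i)·(+0.2643+0.0000i)  (-0.1108-0.1620i)·(-0.2969+0.4017i)  (-0.0068+0.0175i)·(-0.0766-0.2496i)  (+0.0010-0.0002i)·(+0.0692+0.0244i)  (-0.0000-0.0000i)·(-0.0094+0.0063i)
Y_4^0(R⁻¹ n̂) = +0.459693-0.000000i

Re=0.4597 Im=0.0000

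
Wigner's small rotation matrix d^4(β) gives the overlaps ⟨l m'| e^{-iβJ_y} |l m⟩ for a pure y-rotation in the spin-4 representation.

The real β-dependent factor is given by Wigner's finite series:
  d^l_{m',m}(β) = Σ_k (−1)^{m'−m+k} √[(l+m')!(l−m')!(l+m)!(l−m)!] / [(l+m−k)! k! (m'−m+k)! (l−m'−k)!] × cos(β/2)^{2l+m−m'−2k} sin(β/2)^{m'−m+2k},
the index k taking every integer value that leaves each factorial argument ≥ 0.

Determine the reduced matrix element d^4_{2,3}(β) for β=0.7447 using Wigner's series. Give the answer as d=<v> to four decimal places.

d=0.4492

d^4_{2,3}(β=0.7447) via Wigner's sum:
With c≡cos(β/2)=0.931475 and s≡sin(β/2)=0.363805, N=[720·2·5040·1]^{1/2}=2693.993318
k: max(0,(3)−(2))=1 … min(4+(3),4−(2))=2
  k=1: (−1)^0·2693.9933/(720)·0.9315^7·0.3638^1 = +0.828193
  k=2: (−1)^1·2693.9933/(240)·0.9315^5·0.3638^3 = -0.379008
d^4_{2,3}(0.7447) = +0.828193 -0.379008 = +0.449185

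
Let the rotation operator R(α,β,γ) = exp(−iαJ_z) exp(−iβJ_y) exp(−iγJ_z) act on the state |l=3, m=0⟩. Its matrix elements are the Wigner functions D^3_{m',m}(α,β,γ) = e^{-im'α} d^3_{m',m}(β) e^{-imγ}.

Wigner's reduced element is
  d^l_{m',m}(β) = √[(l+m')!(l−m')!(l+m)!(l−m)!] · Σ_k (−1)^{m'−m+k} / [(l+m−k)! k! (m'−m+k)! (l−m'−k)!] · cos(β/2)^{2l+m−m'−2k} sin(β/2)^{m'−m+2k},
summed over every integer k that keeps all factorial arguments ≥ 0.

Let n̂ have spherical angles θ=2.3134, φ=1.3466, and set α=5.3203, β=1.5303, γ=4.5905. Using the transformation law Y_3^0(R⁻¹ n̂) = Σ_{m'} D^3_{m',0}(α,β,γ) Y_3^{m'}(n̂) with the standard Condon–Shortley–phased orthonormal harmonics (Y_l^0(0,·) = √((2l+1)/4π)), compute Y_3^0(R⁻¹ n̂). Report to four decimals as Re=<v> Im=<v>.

Need the full column D^3_{m',0} for m'=−3..3 at α=5.3203, β=1.5303, γ=4.5905.
cos(β/2)=0.721278, sin(β/2)=0.692645
d^3_{-3,0}: single k=3 term ⇒ +0.557643;  D = -0.539900-0.139549i
d^3_{-2,0}: k∈[2..3] ⇒ +0.711204 -0.655858 = +0.055346;  D = -0.019236-0.051895i
d^3_{-1,0}: k∈[1..3] ⇒ +0.468399 -1.295846 +0.398334 = -0.429112;  D = -0.245089+0.352234i
d^3_{0,0}: k∈[0..3] ⇒ +0.140805 -1.168627 +1.077685 -0.110424 = -0.060562;  D = -0.060562+0.000000i
d^3_{1,0}: k∈[0..2] ⇒ -0.468399 +1.295846 -0.398334 = +0.429112;  D = +0.245089+0.352234i
d^3_{2,0}: k∈[0..1] ⇒ +0.711204 -0.655858 = +0.055346;  D = -0.019236+0.051895i
d^3_{3,0}: single k=0 term ⇒ -0.557643;  D = +0.539900-0.139549i
Y_3^{m'}(θ=2.3134,φ=1.3466) and Σ D·Y over m':
  (-0.5399-0.1395i)·(-0.1039+0.1305i)  (-0.0192-0.0519i)·(+0.3380+0.1626i)  (-0.2451+0.3522i)·(+0.0681-0.2986i)  (-0.0606+0.0000i)·(+0.1801+0.0000i)  (+0.2451+0.3522i)·(-0.0681-0.2986i)  (-0.0192+0.0519i)·(+0.3380-0.1626i)  (+0.5399-0.1395i)·(+0.1039+0.1305i)
Y_3^0(R⁻¹ n̂) = +0.318584-0.000000i

Re=0.3186 Im=0.0000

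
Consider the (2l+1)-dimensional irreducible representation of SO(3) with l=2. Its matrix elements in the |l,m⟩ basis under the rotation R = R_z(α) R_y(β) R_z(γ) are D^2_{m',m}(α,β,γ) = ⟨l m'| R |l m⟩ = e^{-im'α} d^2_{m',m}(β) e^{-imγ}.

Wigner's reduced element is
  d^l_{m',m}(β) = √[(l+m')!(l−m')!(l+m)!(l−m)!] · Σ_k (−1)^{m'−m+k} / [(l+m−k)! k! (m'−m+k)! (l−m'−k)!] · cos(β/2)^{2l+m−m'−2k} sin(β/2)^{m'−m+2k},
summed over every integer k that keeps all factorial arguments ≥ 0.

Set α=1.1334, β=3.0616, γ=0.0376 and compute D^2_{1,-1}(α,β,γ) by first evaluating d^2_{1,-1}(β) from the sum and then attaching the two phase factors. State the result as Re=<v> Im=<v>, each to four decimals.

Re=-0.4537 Im=0.8822

First d^2_{1,-1}(β=3.0616), then the phase factors e^{-i(1)α} and e^{-i(-1)γ}:
With c≡cos(β/2)=0.039986 and s≡sin(β/2)=0.999200, N=[6·1·1·6]^{1/2}=6.000000
Admissible k: 0..1 (factorial args all ≥0)
  k=0: (−1)^2·6.0000/(2)·0.0400^2·0.9992^2 = +0.004789
  k=1: (−1)^3·6.0000/(6)·0.0400^0·0.9992^4 = -0.996805
d^2_{1,-1}(3.0616) = +0.004789 -0.996805 = -0.992016
Phases: e^{-i·(1)·1.1334}=+0.423582-0.905858i, e^{-i·(-1)·0.0376}=+0.999293+0.037591i ⇒ D=-0.453684+0.882194i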